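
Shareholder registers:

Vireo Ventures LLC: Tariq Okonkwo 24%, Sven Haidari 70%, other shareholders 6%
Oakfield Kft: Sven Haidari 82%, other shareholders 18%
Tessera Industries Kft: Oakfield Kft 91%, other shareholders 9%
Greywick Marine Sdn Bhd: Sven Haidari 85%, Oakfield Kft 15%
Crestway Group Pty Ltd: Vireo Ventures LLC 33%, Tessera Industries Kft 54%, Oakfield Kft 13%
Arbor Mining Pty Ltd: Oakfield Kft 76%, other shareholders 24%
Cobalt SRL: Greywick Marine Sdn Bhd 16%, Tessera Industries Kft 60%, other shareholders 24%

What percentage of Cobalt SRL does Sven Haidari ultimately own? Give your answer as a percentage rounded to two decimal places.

Sven reaches Cobalt along 3 paths.
Via Greywick: 85% × 16% = 13.6%.
Via Oakfield → Greywick: 82% × 15% × 16% = 1.968%.
Via Oakfield → Tessera: 82% × 91% × 60% = 44.772%.
Total: 13.6% + 1.968% + 44.772% = 60.34%.

60.34%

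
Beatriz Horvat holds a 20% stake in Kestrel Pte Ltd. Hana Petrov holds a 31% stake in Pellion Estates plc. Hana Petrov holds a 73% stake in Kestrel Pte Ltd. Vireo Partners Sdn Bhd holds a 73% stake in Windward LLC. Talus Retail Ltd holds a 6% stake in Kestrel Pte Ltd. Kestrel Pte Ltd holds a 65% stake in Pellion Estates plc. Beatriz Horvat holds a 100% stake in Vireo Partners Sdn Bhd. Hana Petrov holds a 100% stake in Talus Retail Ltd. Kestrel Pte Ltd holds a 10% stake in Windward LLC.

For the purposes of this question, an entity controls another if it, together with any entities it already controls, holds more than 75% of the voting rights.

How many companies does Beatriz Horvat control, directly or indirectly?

1

Beatriz holds 100% of Vireo, so Beatriz controls Vireo.
No other company's threshold is met.
Beatriz controls 1 company.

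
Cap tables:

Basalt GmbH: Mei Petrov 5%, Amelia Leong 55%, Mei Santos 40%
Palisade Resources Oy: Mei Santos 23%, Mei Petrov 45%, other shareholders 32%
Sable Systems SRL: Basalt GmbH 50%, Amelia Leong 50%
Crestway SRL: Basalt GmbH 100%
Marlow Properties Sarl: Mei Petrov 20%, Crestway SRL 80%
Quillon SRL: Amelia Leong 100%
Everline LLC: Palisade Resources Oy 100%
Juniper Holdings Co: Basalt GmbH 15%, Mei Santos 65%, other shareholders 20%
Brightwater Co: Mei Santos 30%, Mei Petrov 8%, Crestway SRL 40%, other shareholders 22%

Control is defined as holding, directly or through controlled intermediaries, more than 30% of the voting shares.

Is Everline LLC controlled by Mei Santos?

Mei Santos holds 40% of Basalt, so Mei Santos controls Basalt.
Basalt holds 50% of Sable, so Mei Santos controls Sable.
Basalt holds 100% of Crestway, so Mei Santos controls Crestway.
Crestway holds 80% of Marlow, so Mei Santos controls Marlow.
Basalt and Mei Santos together hold 15% + 65% = 80% of Juniper, so Mei Santos controls Juniper.
Mei Santos and Crestway together hold 30% + 40% = 70% of Brightwater, so Mei Santos controls Brightwater.
Neither Mei Santos nor any entity Mei Santos controls holds any voting interest in Everline.
So Mei Santos does not control Everline.

No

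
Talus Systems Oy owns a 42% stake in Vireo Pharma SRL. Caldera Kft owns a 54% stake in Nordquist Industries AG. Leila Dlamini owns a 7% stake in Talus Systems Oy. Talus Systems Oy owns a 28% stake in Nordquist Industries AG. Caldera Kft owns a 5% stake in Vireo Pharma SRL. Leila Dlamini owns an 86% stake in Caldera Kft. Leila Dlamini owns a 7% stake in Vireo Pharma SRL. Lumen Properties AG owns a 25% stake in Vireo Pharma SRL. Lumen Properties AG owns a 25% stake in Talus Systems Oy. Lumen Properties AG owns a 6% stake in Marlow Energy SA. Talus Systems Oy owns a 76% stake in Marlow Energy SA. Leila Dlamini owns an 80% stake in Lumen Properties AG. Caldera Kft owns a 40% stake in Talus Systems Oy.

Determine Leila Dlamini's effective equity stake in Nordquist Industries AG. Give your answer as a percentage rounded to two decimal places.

Leila reaches Nordquist along 4 paths.
Via Lumen → Talus: 80% × 25% × 28% = 5.6%.
Via Caldera → Talus: 86% × 40% × 28% = 9.632%.
Via Talus: 7% × 28% = 1.96%.
Via Caldera: 86% × 54% = 46.44%.
Total: 5.6% + 9.632% + 1.96% + 46.44% = 63.632%.
Rounded: 63.63%.

63.63%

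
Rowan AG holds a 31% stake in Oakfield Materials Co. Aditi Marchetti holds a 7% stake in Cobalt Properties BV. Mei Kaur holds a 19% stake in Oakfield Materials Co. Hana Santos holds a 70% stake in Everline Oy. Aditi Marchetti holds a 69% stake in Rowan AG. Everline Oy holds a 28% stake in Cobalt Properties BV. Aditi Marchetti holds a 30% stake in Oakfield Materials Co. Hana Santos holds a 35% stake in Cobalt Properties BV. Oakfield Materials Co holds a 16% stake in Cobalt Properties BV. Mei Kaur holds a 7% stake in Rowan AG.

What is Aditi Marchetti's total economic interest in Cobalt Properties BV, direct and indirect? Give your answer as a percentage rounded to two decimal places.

15.22%

Aditi reaches Cobalt along 3 paths.
Via Rowan → Oakfield: 69% × 31% × 16% = 3.4224%.
Via Oakfield: 30% × 16% = 4.8%.
Direct stake: 7% = 7%.
Total: 3.4224% + 4.8% + 7% = 15.2224%.
Rounded: 15.22%.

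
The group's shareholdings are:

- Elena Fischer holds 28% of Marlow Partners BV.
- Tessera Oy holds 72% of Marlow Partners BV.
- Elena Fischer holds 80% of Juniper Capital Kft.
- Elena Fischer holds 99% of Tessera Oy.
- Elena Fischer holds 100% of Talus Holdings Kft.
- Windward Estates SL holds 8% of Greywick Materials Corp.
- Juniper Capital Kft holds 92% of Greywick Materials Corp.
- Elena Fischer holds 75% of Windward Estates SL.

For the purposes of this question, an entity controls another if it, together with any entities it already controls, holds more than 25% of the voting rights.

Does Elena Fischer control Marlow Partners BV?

Yes

Elena holds 99% of Tessera, so Elena controls Tessera.
Elena and Tessera together hold 28% + 72% = 100% of Marlow, so Elena controls Marlow.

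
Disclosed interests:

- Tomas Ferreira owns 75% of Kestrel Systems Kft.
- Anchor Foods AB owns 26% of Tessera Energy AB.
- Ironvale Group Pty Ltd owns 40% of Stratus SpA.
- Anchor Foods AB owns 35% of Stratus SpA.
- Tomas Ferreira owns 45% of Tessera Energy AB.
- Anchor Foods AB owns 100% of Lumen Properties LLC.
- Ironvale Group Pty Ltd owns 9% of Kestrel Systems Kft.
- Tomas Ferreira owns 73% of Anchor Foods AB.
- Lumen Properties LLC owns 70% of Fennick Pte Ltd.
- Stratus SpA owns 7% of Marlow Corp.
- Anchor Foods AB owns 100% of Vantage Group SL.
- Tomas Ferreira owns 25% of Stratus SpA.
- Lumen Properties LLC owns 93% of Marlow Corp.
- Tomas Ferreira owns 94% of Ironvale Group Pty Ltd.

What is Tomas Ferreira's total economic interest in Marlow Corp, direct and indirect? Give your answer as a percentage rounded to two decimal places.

Tomas reaches Marlow along 4 paths.
Via Ironvale → Stratus: 94% × 40% × 7% = 2.632%.
Via Anchor → Stratus: 73% × 35% × 7% = 1.7885%.
Via Stratus: 25% × 7% = 1.75%.
Via Anchor → Lumen: 73% × 100% × 93% = 67.89%.
Total: 2.632% + 1.7885% + 1.75% + 67.89% = 74.0605%.
Rounded: 74.06%.

74.06%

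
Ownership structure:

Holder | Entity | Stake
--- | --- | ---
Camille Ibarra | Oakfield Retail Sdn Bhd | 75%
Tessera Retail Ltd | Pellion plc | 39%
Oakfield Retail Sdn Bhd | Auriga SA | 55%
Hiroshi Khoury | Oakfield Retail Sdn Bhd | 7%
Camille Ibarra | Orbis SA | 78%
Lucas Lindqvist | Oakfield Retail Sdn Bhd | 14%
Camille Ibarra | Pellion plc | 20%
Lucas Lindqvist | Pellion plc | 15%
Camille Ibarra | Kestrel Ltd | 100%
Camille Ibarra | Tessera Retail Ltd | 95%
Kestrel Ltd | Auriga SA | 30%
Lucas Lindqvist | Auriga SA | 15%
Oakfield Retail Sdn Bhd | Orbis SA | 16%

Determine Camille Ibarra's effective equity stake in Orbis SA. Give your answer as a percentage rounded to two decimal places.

Camille reaches Orbis along 2 paths.
Direct stake: 78% = 78%.
Via Oakfield: 75% × 16% = 12%.
Total: 78% + 12% = 90%.
Rounded: 90.00%.

90.00%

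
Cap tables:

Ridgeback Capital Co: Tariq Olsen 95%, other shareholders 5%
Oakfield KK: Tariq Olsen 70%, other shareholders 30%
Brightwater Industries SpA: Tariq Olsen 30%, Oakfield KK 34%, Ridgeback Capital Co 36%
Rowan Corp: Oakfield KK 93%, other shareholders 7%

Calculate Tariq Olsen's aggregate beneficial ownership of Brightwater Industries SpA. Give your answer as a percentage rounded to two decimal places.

88.00%

Tariq reaches Brightwater along 3 paths.
Direct stake: 30% = 30%.
Via Oakfield: 70% × 34% = 23.8%.
Via Ridgeback: 95% × 36% = 34.2%.
Total: 30% + 23.8% + 34.2% = 88%.
Rounded: 88.00%.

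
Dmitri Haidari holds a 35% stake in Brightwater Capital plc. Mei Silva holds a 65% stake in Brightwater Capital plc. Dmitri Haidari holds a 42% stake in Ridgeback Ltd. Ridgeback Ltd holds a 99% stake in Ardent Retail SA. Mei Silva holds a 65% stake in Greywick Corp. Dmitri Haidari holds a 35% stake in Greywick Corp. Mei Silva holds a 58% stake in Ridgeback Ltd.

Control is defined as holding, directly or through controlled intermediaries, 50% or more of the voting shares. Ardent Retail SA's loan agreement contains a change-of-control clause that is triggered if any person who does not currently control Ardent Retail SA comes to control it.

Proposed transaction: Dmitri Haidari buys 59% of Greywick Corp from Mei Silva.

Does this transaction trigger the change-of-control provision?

The purchase adds only to Dmitri's holdings (Mei's stake shrinks), so Dmitri is the only person who could newly come to control Ardent.
Dmitri's largest direct stake is 42% in Ridgeback, which does not meet the threshold, so Dmitri controls no company.
Neither Dmitri nor any entity Dmitri controls holds any voting interest in Ardent.
So before the transaction, Dmitri does not control Ardent.
After the purchase, Dmitri's direct stake in Greywick rises to 35% + 59% = 94%, and Mei's stake falls to 6%.
Dmitri holds 94% of Greywick, so Dmitri controls Greywick.
After the transaction, neither Dmitri nor any entity Dmitri controls holds a voting interest in Ardent, so Dmitri still does not control it.
No new person acquires control, so the clause is not triggered.

No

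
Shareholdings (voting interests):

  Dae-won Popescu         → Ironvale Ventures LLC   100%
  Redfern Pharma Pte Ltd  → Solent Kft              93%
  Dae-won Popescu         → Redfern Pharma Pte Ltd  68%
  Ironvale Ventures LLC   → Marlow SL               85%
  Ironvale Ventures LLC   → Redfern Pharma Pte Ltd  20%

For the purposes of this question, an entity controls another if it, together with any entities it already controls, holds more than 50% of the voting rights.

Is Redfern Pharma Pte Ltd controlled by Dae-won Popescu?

Dae-won holds 100% of Ironvale, so Dae-won controls Ironvale.
Dae-won and Ironvale together hold 68% + 20% = 88% of Redfern, so Dae-won controls Redfern.

Yes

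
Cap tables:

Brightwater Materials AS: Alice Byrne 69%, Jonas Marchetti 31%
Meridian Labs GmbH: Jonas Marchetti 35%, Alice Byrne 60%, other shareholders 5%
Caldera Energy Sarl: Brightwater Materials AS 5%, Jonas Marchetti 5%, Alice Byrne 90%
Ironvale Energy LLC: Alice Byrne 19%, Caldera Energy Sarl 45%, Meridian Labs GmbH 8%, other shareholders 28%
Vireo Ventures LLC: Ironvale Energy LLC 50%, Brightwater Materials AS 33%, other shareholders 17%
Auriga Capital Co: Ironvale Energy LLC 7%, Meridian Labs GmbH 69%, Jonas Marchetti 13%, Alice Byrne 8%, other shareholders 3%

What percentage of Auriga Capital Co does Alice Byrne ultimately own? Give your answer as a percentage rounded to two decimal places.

Alice reaches Auriga along 6 paths.
Via Ironvale: 19% × 7% = 1.33%.
Via Brightwater → Caldera → Ironvale: 69% × 5% × 45% × 7% = 0.108675%.
Via Caldera → Ironvale: 90% × 45% × 7% = 2.835%.
Via Meridian → Ironvale: 60% × 8% × 7% = 0.336%.
Via Meridian: 60% × 69% = 41.4%.
Direct stake: 8% = 8%.
Total: 1.33% + 0.108675% + 2.835% + 0.336% + 41.4% + 8% = 54.009675%.
Rounded: 54.01%.

54.01%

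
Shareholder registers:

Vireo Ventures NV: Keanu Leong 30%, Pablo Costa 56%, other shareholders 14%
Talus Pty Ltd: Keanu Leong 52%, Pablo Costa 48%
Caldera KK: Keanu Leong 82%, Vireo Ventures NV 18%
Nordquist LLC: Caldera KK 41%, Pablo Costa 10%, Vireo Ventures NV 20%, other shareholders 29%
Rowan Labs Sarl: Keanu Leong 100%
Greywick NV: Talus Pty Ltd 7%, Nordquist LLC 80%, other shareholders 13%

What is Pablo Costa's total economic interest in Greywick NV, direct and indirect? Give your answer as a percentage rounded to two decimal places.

23.63%

Pablo reaches Greywick along 4 paths.
Via Talus: 48% × 7% = 3.36%.
Via Vireo → Caldera → Nordquist: 56% × 18% × 41% × 80% = 3.30624%.
Via Nordquist: 10% × 80% = 8%.
Via Vireo → Nordquist: 56% × 20% × 80% = 8.96%.
Total: 3.36% + 3.30624% + 8% + 8.96% = 23.62624%.
Rounded: 23.63%.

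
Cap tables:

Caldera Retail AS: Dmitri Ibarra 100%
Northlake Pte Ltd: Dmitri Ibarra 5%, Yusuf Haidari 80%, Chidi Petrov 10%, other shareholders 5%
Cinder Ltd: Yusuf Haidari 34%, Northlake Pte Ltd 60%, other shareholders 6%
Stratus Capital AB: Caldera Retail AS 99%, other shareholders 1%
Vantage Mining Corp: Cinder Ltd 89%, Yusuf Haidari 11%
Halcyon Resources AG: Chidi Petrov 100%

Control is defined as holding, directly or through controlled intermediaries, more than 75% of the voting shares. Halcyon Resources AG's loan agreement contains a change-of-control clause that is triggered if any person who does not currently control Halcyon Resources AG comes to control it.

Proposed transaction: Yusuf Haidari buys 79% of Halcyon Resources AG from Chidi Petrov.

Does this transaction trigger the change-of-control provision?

The purchase adds only to Yusuf's holdings (Chidi's stake shrinks), so Yusuf is the only person who could newly come to control Halcyon.
Yusuf holds 80% of Northlake, so Yusuf controls Northlake.
Yusuf and Northlake together hold 34% + 60% = 94% of Cinder, so Yusuf controls Cinder.
Cinder and Yusuf together hold 89% + 11% = 100% of Vantage, so Yusuf controls Vantage.
Neither Yusuf nor any entity Yusuf controls holds any voting interest in Halcyon.
So before the transaction, Yusuf does not control Halcyon.
After the purchase, Yusuf holds 79% of Halcyon directly, and Chidi's stake falls to 21%.
Yusuf holds 79% of Halcyon, so Yusuf controls Halcyon.
Yusuf did not control Halcyon before and does after, so the clause is triggered.

Yes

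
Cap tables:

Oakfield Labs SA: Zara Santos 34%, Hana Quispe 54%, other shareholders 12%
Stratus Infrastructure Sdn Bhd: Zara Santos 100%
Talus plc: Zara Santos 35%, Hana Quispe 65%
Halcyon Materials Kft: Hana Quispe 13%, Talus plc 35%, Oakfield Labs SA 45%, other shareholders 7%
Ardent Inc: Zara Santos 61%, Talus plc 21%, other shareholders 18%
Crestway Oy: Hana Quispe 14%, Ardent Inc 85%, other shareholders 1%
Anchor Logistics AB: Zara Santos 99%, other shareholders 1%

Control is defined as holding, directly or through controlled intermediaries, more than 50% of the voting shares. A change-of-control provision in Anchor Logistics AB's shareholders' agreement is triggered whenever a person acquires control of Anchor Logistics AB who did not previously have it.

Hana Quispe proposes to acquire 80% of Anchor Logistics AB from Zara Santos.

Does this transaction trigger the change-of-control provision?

The purchase adds only to Hana's holdings (Zara's stake shrinks), so Hana is the only person who could newly come to control Anchor.
Hana holds 54% of Oakfield, so Hana controls Oakfield.
Hana holds 65% of Talus, so Hana controls Talus.
Hana and Talus and Oakfield together hold 13% + 35% + 45% = 93% of Halcyon, so Hana controls Halcyon.
Neither Hana nor any entity Hana controls holds any voting interest in Anchor.
So before the transaction, Hana does not control Anchor.
After the purchase, Hana holds 80% of Anchor directly, and Zara's stake falls to 19%.
Hana holds 80% of Anchor, so Hana controls Anchor.
Hana did not control Anchor before and does after, so the clause is triggered.

Yes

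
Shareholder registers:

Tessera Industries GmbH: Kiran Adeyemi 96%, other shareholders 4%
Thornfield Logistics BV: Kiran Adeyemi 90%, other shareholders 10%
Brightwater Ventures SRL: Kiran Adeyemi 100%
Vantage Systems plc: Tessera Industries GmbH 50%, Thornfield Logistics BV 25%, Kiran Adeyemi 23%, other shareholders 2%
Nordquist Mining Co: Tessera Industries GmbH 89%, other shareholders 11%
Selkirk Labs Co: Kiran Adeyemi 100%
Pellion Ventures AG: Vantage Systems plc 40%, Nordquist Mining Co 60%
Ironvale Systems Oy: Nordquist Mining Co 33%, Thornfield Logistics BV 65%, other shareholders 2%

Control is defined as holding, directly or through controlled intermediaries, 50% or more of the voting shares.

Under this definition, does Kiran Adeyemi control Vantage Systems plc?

Kiran holds 96% of Tessera, so Kiran controls Tessera.
Kiran holds 90% of Thornfield, so Kiran controls Thornfield.
Tessera and Thornfield and Kiran together hold 50% + 25% + 23% = 98% of Vantage, so Kiran controls Vantage.

Yes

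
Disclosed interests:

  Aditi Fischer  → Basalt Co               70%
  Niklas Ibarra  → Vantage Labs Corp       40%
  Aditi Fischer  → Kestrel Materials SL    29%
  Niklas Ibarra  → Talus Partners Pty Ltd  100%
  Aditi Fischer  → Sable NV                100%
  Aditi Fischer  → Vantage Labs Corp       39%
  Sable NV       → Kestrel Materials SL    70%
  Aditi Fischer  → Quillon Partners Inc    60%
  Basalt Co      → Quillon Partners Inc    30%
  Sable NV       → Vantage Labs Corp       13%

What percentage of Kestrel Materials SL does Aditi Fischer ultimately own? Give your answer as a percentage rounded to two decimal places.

Aditi reaches Kestrel along 2 paths.
Via Sable: 100% × 70% = 70%.
Direct stake: 29% = 29%.
Total: 70% + 29% = 99%.
Rounded: 99.00%.

99.00%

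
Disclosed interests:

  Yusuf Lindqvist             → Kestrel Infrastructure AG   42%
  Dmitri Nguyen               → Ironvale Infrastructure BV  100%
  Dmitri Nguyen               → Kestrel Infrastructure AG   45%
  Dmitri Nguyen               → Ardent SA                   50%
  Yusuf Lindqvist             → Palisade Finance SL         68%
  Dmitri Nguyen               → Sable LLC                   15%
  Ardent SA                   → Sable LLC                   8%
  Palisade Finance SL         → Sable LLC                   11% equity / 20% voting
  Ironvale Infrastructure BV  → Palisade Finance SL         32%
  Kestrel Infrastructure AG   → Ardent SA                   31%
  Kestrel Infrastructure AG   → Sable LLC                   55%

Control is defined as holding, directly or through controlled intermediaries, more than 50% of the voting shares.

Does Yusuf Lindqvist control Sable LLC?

No

Yusuf holds 68% of Palisade, so Yusuf controls Palisade.
In Sable, Yusuf's side holds only 20%, not > 50%.
So Yusuf does not control Sable.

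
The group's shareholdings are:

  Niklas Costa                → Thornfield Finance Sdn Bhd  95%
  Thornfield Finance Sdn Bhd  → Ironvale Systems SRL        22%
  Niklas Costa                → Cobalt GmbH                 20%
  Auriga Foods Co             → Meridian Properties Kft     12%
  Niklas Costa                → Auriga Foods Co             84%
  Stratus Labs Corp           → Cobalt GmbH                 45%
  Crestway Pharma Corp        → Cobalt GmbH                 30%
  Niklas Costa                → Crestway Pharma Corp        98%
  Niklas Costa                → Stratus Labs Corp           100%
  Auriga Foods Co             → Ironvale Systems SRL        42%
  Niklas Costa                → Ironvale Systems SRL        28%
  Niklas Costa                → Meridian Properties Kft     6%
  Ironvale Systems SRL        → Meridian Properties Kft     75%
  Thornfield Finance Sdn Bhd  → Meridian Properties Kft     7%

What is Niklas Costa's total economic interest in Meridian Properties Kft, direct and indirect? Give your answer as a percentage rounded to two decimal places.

Niklas reaches Meridian along 6 paths.
Direct stake: 6% = 6%.
Via Thornfield: 95% × 7% = 6.65%.
Via Auriga → Ironvale: 84% × 42% × 75% = 26.46%.
Via Thornfield → Ironvale: 95% × 22% × 75% = 15.675%.
Via Ironvale: 28% × 75% = 21%.
Via Auriga: 84% × 12% = 10.08%.
Total: 6% + 6.65% + 26.46% + 15.675% + 21% + 10.08% = 85.865%.
Rounded: 85.87%.

85.87%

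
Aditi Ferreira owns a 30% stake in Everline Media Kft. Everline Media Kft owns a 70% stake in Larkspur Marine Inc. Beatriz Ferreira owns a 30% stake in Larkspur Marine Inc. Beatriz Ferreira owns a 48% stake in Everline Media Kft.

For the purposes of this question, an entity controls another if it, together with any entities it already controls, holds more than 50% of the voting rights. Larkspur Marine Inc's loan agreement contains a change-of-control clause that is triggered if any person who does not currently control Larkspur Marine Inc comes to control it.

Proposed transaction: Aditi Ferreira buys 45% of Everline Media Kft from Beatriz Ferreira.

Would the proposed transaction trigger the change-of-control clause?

Yes

The purchase adds only to Aditi's holdings (Beatriz's stake shrinks), so Aditi is the only person who could newly come to control Larkspur.
Aditi's largest direct stake is 30% in Everline, which does not meet the threshold, so Aditi controls no company.
Neither Aditi nor any entity Aditi controls holds any voting interest in Larkspur.
So before the transaction, Aditi does not control Larkspur.
After the purchase, Aditi's direct stake in Everline rises to 30% + 45% = 75%, and Beatriz's stake falls to 3%.
Aditi holds 75% of Everline, so Aditi controls Everline.
Everline holds 70% of Larkspur, so Aditi controls Larkspur.
Aditi did not control Larkspur before and does after, so the clause is triggered.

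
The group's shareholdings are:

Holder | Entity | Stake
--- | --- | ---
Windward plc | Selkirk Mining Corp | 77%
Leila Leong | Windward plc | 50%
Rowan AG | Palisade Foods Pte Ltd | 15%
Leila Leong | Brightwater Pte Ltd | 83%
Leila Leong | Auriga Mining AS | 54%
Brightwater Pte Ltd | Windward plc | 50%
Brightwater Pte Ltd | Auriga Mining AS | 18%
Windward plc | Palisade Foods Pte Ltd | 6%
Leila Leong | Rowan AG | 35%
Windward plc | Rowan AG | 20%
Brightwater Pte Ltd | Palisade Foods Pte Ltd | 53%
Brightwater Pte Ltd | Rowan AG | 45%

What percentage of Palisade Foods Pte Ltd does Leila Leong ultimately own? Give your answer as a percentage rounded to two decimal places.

63.08%

Leila reaches Palisade along 7 paths.
Via Brightwater: 83% × 53% = 43.99%.
Via Brightwater → Rowan: 83% × 45% × 15% = 5.6025%.
Via Rowan: 35% × 15% = 5.25%.
Via Brightwater → Windward → Rowan: 83% × 50% × 20% × 15% = 1.245%.
Via Windward → Rowan: 50% × 20% × 15% = 1.5%.
Via Brightwater → Windward: 83% × 50% × 6% = 2.49%.
Via Windward: 50% × 6% = 3%.
Total: 43.99% + 5.6025% + 5.25% + 1.245% + 1.5% + 2.49% + 3% = 63.0775%.
Rounded: 63.08%.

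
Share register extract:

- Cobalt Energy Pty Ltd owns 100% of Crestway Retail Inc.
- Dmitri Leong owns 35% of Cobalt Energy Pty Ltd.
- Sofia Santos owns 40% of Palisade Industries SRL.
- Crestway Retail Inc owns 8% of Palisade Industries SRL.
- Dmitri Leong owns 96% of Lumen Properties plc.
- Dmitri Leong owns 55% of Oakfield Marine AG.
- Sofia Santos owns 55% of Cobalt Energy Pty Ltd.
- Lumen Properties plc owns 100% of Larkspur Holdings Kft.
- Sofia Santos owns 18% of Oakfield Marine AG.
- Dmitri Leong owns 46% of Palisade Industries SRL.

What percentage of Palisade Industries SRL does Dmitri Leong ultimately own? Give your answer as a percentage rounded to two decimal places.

Dmitri reaches Palisade along 2 paths.
Via Cobalt → Crestway: 35% × 100% × 8% = 2.8%.
Direct stake: 46% = 46%.
Total: 2.8% + 46% = 48.8%.
Rounded: 48.80%.

48.80%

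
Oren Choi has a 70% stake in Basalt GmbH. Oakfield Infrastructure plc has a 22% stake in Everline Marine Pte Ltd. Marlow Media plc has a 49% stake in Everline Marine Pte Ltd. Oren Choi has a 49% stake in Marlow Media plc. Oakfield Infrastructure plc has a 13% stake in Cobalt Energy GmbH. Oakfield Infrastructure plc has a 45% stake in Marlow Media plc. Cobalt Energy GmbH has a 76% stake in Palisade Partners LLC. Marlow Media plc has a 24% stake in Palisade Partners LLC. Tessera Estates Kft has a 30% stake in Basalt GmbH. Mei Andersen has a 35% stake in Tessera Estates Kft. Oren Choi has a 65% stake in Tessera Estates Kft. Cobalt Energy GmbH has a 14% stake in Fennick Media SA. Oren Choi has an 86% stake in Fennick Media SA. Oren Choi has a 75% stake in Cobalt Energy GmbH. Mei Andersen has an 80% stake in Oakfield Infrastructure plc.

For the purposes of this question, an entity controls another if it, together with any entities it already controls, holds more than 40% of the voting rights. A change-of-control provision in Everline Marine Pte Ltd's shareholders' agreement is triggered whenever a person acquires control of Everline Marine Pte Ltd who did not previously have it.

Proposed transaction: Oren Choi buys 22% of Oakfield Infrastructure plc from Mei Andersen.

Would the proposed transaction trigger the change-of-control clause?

No

The purchase adds only to Oren's holdings (Mei's stake shrinks), so Oren is the only person who could newly come to control Everline.
Oren holds 49% of Marlow, so Oren controls Marlow.
Marlow holds 49% of Everline, so Oren controls Everline.
So Oren already controls Everline before the transaction.
After the purchase, Oren holds 22% of Oakfield directly, and Mei's stake falls to 58%.
Oren controlled Everline already, so this is not a new person acquiring control; every other person's position is unchanged or reduced.
No new person acquires control, so the clause is not triggered.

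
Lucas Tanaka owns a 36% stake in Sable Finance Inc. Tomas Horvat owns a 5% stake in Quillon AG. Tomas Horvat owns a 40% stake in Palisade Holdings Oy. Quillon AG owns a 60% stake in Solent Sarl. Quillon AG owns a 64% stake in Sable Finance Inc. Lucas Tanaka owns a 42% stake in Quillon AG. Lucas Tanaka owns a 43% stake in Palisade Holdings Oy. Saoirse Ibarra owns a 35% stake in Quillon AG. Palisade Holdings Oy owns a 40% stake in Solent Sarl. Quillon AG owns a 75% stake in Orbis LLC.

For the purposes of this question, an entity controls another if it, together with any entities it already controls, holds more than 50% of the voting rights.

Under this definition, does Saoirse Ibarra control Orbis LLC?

No

Saoirse's largest direct stake is 35% in Quillon, which does not meet the threshold, so Saoirse controls no company.
Neither Saoirse nor any entity Saoirse controls holds any voting interest in Orbis.
So Saoirse does not control Orbis.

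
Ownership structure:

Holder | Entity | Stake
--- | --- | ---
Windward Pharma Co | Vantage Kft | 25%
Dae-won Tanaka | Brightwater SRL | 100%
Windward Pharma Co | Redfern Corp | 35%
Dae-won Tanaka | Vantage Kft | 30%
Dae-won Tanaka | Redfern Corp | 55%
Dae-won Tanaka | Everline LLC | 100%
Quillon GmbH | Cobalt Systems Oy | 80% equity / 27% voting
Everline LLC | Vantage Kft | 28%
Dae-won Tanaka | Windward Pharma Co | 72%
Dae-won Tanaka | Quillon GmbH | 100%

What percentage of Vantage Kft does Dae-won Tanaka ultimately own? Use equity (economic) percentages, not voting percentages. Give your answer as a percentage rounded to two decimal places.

76.00%

Dae-won reaches Vantage along 3 paths.
Via Windward: 72% × 25% = 18%.
Direct stake: 30% = 30%.
Via Everline: 100% × 28% = 28%.
Total: 18% + 30% + 28% = 76%.
Rounded: 76.00%.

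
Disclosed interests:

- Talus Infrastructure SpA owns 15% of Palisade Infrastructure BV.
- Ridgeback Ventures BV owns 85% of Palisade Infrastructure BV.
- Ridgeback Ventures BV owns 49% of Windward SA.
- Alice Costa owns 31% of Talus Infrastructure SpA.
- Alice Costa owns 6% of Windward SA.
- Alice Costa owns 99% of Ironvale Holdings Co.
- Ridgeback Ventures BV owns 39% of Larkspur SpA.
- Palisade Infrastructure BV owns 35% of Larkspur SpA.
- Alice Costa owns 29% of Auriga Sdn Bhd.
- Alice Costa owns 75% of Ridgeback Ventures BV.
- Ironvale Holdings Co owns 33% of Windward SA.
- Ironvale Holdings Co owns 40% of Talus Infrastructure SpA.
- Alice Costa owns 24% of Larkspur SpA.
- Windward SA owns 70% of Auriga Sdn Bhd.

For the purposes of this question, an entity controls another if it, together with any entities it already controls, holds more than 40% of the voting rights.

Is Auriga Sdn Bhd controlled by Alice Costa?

Yes

Alice holds 75% of Ridgeback, so Alice controls Ridgeback.
Alice holds 99% of Ironvale, so Alice controls Ironvale.
Ironvale and Ridgeback and Alice together hold 33% + 49% + 6% = 88% of Windward, so Alice controls Windward.
Windward and Alice together hold 70% + 29% = 99% of Auriga, so Alice controls Auriga.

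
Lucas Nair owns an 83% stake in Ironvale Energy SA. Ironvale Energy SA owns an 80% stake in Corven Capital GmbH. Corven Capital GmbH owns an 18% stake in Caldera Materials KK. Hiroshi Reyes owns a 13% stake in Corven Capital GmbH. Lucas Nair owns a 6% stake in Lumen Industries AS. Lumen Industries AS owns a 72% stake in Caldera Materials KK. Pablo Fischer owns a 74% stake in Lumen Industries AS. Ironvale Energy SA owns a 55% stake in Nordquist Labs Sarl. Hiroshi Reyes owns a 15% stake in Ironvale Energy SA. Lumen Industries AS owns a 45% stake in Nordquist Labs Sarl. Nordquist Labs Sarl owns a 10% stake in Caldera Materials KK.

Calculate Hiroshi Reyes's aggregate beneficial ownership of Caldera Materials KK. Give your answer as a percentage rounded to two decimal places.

5.33%

Hiroshi reaches Caldera along 3 paths.
Via Corven: 13% × 18% = 2.34%.
Via Ironvale → Corven: 15% × 80% × 18% = 2.16%.
Via Ironvale → Nordquist: 15% × 55% × 10% = 0.825%.
Total: 2.34% + 2.16% + 0.825% = 5.325%.
Rounded: 5.33%.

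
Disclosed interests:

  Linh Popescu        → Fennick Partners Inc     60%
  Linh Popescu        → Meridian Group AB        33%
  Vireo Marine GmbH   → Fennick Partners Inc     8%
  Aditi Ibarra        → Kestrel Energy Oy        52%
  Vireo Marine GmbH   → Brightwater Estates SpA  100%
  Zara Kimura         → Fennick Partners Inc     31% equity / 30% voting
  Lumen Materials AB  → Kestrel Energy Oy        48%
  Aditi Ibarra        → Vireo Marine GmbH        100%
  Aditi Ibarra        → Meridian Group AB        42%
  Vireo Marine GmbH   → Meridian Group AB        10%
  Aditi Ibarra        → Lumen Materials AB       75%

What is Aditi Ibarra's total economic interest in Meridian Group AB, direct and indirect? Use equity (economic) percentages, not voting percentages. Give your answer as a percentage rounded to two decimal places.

Aditi reaches Meridian along 2 paths.
Direct stake: 42% = 42%.
Via Vireo: 100% × 10% = 10%.
Total: 42% + 10% = 52%.
Rounded: 52.00%.

52.00%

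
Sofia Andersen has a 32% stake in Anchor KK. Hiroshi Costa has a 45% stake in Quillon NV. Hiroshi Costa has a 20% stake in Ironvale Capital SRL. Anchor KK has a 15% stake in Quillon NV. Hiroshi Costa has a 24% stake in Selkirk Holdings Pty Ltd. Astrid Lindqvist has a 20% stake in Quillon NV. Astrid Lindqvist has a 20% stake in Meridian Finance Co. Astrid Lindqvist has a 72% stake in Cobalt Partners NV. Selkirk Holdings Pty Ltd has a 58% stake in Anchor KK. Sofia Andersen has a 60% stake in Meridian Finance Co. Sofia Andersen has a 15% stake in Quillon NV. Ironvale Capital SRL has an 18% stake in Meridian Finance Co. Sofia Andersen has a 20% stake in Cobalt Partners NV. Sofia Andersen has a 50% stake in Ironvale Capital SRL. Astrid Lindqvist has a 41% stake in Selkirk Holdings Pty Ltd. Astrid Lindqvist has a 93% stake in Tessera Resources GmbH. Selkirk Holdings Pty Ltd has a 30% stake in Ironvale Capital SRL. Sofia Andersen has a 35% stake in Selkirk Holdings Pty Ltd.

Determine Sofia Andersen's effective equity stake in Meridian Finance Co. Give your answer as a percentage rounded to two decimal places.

Sofia reaches Meridian along 3 paths.
Direct stake: 60% = 60%.
Via Selkirk → Ironvale: 35% × 30% × 18% = 1.89%.
Via Ironvale: 50% × 18% = 9%.
Total: 60% + 1.89% + 9% = 70.89%.

70.89%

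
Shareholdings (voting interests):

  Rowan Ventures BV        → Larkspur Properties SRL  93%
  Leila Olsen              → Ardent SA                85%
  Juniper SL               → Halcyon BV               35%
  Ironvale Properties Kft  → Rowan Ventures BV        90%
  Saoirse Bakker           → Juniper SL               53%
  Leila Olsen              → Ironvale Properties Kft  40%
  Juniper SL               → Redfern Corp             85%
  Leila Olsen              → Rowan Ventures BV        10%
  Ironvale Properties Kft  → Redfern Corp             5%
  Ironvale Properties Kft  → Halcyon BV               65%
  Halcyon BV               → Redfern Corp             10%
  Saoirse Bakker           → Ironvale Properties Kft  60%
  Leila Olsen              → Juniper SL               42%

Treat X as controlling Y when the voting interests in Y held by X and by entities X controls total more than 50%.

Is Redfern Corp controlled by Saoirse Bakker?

Yes

Saoirse holds 53% of Juniper, so Saoirse controls Juniper.
Saoirse holds 60% of Ironvale, so Saoirse controls Ironvale.
Ironvale and Juniper together hold 65% + 35% = 100% of Halcyon, so Saoirse controls Halcyon.
Halcyon and Juniper and Ironvale together hold 10% + 85% + 5% = 100% of Redfern, so Saoirse controls Redfern.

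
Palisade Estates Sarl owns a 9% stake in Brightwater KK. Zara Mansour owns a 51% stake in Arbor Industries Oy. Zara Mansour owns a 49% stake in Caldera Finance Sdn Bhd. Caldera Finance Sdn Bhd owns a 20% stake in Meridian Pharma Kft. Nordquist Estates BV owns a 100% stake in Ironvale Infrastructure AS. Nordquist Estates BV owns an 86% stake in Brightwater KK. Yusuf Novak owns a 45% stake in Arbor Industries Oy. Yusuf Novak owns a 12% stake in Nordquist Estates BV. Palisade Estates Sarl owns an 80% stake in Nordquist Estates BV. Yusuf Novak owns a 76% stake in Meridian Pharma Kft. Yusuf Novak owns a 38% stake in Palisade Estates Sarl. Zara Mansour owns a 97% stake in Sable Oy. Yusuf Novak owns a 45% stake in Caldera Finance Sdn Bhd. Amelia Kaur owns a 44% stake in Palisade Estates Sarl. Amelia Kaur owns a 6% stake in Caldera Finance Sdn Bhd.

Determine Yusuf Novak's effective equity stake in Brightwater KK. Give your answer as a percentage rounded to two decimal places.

Yusuf reaches Brightwater along 3 paths.
Via Palisade → Nordquist: 38% × 80% × 86% = 26.144%.
Via Nordquist: 12% × 86% = 10.32%.
Via Palisade: 38% × 9% = 3.42%.
Total: 26.144% + 10.32% + 3.42% = 39.884%.
Rounded: 39.88%.

39.88%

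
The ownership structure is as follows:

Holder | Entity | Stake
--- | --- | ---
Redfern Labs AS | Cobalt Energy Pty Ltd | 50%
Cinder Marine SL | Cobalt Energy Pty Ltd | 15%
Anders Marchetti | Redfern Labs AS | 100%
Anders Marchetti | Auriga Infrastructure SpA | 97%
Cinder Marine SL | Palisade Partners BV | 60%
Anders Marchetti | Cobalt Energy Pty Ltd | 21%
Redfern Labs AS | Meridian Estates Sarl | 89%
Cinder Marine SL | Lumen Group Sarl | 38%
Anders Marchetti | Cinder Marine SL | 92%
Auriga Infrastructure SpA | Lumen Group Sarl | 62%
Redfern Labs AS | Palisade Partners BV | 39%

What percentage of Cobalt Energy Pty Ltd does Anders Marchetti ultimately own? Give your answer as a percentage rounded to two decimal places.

84.80%

Anders reaches Cobalt along 3 paths.
Via Redfern: 100% × 50% = 50%.
Direct stake: 21% = 21%.
Via Cinder: 92% × 15% = 13.8%.
Total: 50% + 21% + 13.8% = 84.8%.
Rounded: 84.80%.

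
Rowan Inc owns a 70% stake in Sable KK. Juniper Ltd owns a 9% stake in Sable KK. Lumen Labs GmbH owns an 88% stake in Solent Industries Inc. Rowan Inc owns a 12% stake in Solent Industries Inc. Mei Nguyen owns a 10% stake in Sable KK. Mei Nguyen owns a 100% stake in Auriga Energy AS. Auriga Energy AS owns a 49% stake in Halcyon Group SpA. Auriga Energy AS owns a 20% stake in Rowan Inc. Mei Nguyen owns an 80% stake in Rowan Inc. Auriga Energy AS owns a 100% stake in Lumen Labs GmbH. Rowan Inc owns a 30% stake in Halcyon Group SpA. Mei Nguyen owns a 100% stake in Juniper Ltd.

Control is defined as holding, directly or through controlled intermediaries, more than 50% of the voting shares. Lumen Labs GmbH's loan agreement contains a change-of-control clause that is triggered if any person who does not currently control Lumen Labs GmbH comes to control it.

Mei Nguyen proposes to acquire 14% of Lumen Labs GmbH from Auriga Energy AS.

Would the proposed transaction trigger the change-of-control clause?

No

The purchase adds only to Mei's holdings (Auriga's stake shrinks), so Mei is the only person who could newly come to control Lumen.
Mei holds 100% of Auriga, so Mei controls Auriga.
Auriga holds 100% of Lumen, so Mei controls Lumen.
So Mei already controls Lumen before the transaction.
After the purchase, Mei holds 14% of Lumen directly, and Auriga's stake falls to 86%.
Mei controlled Lumen already, so this is not a new person acquiring control; every other person's position is unchanged or reduced.
No new person acquires control, so the clause is not triggered.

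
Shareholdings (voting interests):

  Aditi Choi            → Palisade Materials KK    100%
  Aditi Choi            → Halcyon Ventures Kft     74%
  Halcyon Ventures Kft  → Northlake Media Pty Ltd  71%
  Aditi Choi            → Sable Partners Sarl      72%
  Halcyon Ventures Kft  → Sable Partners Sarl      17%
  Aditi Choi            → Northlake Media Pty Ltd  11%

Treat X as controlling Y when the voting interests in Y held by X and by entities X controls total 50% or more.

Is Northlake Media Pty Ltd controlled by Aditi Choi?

Yes

Aditi holds 74% of Halcyon, so Aditi controls Halcyon.
Aditi and Halcyon together hold 11% + 71% = 82% of Northlake, so Aditi controls Northlake.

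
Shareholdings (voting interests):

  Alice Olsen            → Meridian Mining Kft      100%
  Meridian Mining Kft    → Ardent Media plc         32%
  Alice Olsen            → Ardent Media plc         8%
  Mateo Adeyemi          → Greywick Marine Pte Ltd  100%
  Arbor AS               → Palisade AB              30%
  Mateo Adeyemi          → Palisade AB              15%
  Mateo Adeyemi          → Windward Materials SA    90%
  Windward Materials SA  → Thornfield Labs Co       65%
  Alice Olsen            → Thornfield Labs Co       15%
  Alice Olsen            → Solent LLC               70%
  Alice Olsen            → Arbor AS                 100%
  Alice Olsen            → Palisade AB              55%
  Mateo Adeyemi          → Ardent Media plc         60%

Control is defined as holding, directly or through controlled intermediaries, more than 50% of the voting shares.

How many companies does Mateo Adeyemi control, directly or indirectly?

Mateo holds 90% of Windward, so Mateo controls Windward.
Windward holds 65% of Thornfield, so Mateo controls Thornfield.
Mateo holds 100% of Greywick, so Mateo controls Greywick.
Mateo holds 60% of Ardent, so Mateo controls Ardent.
No other company's threshold is met.
Mateo controls 4 companies.

4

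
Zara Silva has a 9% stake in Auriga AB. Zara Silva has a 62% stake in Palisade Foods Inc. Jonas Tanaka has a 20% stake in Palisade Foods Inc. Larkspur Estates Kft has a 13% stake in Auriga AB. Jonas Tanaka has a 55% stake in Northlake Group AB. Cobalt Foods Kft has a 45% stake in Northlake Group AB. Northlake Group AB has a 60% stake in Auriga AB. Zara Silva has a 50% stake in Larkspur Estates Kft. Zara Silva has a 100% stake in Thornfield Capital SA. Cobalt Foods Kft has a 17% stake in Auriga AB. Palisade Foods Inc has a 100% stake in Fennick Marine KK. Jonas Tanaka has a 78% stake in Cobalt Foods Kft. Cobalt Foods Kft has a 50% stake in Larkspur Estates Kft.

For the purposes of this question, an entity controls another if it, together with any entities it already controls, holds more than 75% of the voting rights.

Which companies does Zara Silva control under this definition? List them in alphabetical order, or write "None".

Zara holds 100% of Thornfield, so Zara controls Thornfield.
No other company's threshold is met.

Thornfield Capital SA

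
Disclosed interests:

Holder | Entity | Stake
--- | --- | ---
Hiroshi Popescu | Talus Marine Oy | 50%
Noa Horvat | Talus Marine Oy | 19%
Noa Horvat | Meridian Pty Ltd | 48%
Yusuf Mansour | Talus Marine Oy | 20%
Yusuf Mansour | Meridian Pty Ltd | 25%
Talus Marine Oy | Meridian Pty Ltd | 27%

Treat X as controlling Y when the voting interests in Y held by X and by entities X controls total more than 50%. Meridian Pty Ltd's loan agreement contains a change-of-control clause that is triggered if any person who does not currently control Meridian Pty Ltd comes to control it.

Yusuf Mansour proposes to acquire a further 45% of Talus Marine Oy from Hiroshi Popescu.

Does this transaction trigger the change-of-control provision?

The purchase adds only to Yusuf's holdings (Hiroshi's stake shrinks), so Yusuf is the only person who could newly come to control Meridian.
Yusuf's largest direct stake is 25% in Meridian, which does not meet the threshold, so Yusuf controls no company.
In Meridian, Yusuf's side holds only 25%, not > 50%.
So before the transaction, Yusuf does not control Meridian.
After the purchase, Yusuf's direct stake in Talus rises to 20% + 45% = 65%, and Hiroshi's stake falls to 5%.
Yusuf holds 65% of Talus, so Yusuf controls Talus.
Yusuf and Talus together hold 25% + 27% = 52% of Meridian, so Yusuf controls Meridian.
Yusuf did not control Meridian before and does after, so the clause is triggered.

Yes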